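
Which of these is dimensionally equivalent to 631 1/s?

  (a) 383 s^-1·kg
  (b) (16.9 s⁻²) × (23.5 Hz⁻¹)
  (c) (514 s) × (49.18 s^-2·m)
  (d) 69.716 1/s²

Reference: s⁻¹.
Each option:
  (a) kg·s⁻¹
  (b) [s⁻²] · [s] = s⁻¹  ← same
  (c) [s] · [m·s⁻²] = m·s⁻¹
  (d) s⁻²
Only (b) matches s⁻¹.

(b)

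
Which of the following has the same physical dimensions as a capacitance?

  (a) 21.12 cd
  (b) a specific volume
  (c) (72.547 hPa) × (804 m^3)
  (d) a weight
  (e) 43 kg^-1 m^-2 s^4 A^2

(e)

Reference: [capacitance] = kg⁻¹·m⁻²·s⁴·A².
Each option:
  (a) cd
  (b) [specific volume] = kg⁻¹·m³
  (c) [kg·m⁻¹·s⁻²] · [m³] = kg·m²·s⁻²
  (d) [weight] = kg·m·s⁻²
  (e) kg⁻¹·m⁻²·s⁴·A²  ← same
Only (e) matches kg⁻¹·m⁻²·s⁴·A².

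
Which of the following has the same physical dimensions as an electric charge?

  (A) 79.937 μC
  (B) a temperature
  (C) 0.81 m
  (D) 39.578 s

Reference: [electric charge] = s·A.
Each option:
  (A) C = s·A  ← same
  (B) [temperature] = K
  (C) m
  (D) s
Only (A) matches s·A.

(A)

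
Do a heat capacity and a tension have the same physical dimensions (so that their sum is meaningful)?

No

Dimensions:
  a heat capacity:  [heat capacity] = kg·m²·s⁻²·K⁻¹
  a tension:  [tension] = kg·m·s⁻²
kg·m²·s⁻²·K⁻¹ ≠ kg·m·s⁻², so they cannot be added.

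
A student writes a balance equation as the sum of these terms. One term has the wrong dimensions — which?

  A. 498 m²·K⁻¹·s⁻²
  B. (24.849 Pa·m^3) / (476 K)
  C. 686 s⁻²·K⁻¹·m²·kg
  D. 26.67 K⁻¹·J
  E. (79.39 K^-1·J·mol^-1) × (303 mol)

A.

Dimensions:
  A. m²·s⁻²·K⁻¹
  B. [kg·m²·s⁻²] / [K] = kg·m²·s⁻²·K⁻¹
  C. kg·m²·s⁻²·K⁻¹
  D. J·K⁻¹ = N·m·K⁻¹ = kg·m²·s⁻²·K⁻¹
  E. [kg·m²·s⁻²·K⁻¹·mol⁻¹] · [mol] = kg·m²·s⁻²·K⁻¹
All reduce to kg·m²·s⁻²·K⁻¹ except A., which is m²·s⁻²·K⁻¹.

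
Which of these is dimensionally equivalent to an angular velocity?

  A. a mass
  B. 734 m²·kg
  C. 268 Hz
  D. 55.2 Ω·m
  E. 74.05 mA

Reference: [angular velocity] = s⁻¹.
Each option:
  A. [mass] = kg
  B. kg·m²
  C. Hz = s⁻¹  ← same
  D. Ω·m = V·A⁻¹·m = kg·m³·s⁻³·A⁻²
  E. A
Only C. matches s⁻¹.

C.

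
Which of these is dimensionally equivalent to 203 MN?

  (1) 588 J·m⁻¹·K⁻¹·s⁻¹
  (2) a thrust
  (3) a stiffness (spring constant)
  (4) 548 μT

Reference: N = kg·m·s⁻².
Each option:
  (1) J·s⁻¹·m⁻¹·K⁻¹ = N·m·s⁻¹·m⁻¹·K⁻¹ = kg·m·s⁻³·K⁻¹
  (2) [thrust] = kg·m·s⁻²  ← same
  (3) [stiffness (spring constant)] = kg·s⁻²
  (4) T = Wb·m⁻² = kg·s⁻²·A⁻¹
Only (2) matches kg·m·s⁻².

(2)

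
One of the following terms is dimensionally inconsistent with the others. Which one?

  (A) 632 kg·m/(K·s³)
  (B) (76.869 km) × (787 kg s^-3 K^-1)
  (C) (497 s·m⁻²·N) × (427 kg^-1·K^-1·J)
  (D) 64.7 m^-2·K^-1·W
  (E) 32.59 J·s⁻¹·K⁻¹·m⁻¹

(D)

Dimensions:
  (A) kg·m·s⁻³·K⁻¹
  (B) [m] · [kg·s⁻³·K⁻¹] = kg·m·s⁻³·K⁻¹
  (C) [kg·m⁻¹·s⁻¹] · [m²·s⁻²·K⁻¹] = kg·m·s⁻³·K⁻¹
  (D) W·m⁻²·K⁻¹ = J·s⁻¹·m⁻²·K⁻¹ = kg·s⁻³·K⁻¹
  (E) J·s⁻¹·m⁻¹·K⁻¹ = N·m·s⁻¹·m⁻¹·K⁻¹ = kg·m·s⁻³·K⁻¹
All reduce to kg·m·s⁻³·K⁻¹ except (D), which is kg·s⁻³·K⁻¹.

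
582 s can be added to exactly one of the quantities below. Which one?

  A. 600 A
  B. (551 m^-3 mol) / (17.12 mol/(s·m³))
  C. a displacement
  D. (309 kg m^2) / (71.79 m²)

B.

Reference: s.
Each option:
  A. A
  B. [m⁻³·mol] / [m⁻³·s⁻¹·mol] = s  ← same
  C. [displacement] = m
  D. [kg·m²] / [m²] = kg
Only B. matches s.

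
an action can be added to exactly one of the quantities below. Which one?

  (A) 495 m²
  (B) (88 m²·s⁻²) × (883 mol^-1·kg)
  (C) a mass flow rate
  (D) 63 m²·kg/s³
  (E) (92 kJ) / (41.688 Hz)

(E)

Reference: [action] = kg·m²·s⁻¹.
Each option:
  (A) m²
  (B) [m²·s⁻²] · [kg·mol⁻¹] = kg·m²·s⁻²·mol⁻¹
  (C) [mass flow rate] = kg·s⁻¹
  (D) kg·m²·s⁻³
  (E) [kg·m²·s⁻²] / [s⁻¹] = kg·m²·s⁻¹  ← same
Only (E) matches kg·m²·s⁻¹.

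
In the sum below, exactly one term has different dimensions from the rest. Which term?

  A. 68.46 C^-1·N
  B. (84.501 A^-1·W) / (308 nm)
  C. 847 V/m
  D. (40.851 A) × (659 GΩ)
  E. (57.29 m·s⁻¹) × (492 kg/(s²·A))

D.

Dimensions:
  A. N·C⁻¹ = kg·m·s⁻²·(s·A)⁻¹ = kg·m·s⁻³·A⁻¹
  B. [kg·m²·s⁻³·A⁻¹] / [m] = kg·m·s⁻³·A⁻¹
  C. V·m⁻¹ = J·C⁻¹·m⁻¹ = kg·m·s⁻³·A⁻¹
  D. [A] · [kg·m²·s⁻³·A⁻²] = kg·m²·s⁻³·A⁻¹
  E. [m·s⁻¹] · [kg·s⁻²·A⁻¹] = kg·m·s⁻³·A⁻¹
All reduce to kg·m·s⁻³·A⁻¹ except D., which is kg·m²·s⁻³·A⁻¹.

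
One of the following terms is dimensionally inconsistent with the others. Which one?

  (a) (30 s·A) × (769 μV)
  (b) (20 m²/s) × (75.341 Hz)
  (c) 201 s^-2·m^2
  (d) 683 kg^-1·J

Expand each in SI base units:
  (a) [s·A] · [kg·m²·s⁻³·A⁻¹] = kg·m²·s⁻²
  (b) [m²·s⁻¹] · [s⁻¹] = m²·s⁻²
  (c) m²·s⁻²
  (d) J·kg⁻¹ = N·m·kg⁻¹ = m²·s⁻²
All reduce to m²·s⁻² except (a), which is kg·m²·s⁻².

(a)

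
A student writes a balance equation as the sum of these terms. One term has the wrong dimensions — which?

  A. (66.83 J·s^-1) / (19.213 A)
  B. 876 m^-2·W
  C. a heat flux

A.

In SI base units:
  A. [kg·m²·s⁻³] / [A] = kg·m²·s⁻³·A⁻¹
  B. W·m⁻² = J·s⁻¹·m⁻² = kg·s⁻³
  C. [heat flux] = kg·s⁻³
All reduce to kg·s⁻³ except A., which is kg·m²·s⁻³·A⁻¹.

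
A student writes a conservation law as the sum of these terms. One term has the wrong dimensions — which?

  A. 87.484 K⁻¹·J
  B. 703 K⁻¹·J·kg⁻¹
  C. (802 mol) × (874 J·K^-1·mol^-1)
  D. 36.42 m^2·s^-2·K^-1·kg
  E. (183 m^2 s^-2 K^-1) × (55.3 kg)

Expand each in SI base units:
  A. J·K⁻¹ = N·m·K⁻¹ = kg·m²·s⁻²·K⁻¹
  B. J·kg⁻¹·K⁻¹ = N·m·kg⁻¹·K⁻¹ = m²·s⁻²·K⁻¹
  C. [mol] · [kg·m²·s⁻²·K⁻¹·mol⁻¹] = kg·m²·s⁻²·K⁻¹
  D. kg·m²·s⁻²·K⁻¹
  E. [m²·s⁻²·K⁻¹] · [kg] = kg·m²·s⁻²·K⁻¹
All reduce to kg·m²·s⁻²·K⁻¹ except B., which is m²·s⁻²·K⁻¹.

B.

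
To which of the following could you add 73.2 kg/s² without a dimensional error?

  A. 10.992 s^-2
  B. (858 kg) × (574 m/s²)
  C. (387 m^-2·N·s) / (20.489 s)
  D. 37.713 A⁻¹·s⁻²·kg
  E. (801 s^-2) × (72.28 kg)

E.

Reference: kg·s⁻².
Each option:
  A. s⁻²
  B. [kg] · [m·s⁻²] = kg·m·s⁻²
  C. [kg·m⁻¹·s⁻¹] / [s] = kg·m⁻¹·s⁻²
  D. kg·s⁻²·A⁻¹
  E. [s⁻²] · [kg] = kg·s⁻²  ← same
Only E. matches kg·s⁻².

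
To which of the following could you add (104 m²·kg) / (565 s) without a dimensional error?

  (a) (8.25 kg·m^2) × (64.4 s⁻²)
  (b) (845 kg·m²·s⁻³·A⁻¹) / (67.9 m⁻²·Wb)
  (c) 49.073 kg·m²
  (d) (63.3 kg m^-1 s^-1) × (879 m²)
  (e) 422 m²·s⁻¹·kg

Reference: [kg·m²] / [s] = kg·m²·s⁻¹.
Each option:
  (a) [kg·m²] · [s⁻²] = kg·m²·s⁻²
  (b) [kg·m²·s⁻³·A⁻¹] / [kg·s⁻²·A⁻¹] = m²·s⁻¹
  (c) kg·m²
  (d) [kg·m⁻¹·s⁻¹] · [m²] = kg·m·s⁻¹
  (e) kg·m²·s⁻¹  ← same
Only (e) matches kg·m²·s⁻¹.

(e)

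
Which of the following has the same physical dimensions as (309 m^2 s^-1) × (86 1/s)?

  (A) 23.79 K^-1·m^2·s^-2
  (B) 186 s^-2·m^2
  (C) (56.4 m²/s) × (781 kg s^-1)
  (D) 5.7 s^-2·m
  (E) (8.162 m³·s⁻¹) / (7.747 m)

Reference: [m²·s⁻¹] · [s⁻¹] = m²·s⁻².
Each option:
  (A) m²·s⁻²·K⁻¹
  (B) m²·s⁻²  ← same
  (C) [m²·s⁻¹] · [kg·s⁻¹] = kg·m²·s⁻²
  (D) m·s⁻²
  (E) [m³·s⁻¹] / [m] = m²·s⁻¹
Only (B) matches m²·s⁻².

(B)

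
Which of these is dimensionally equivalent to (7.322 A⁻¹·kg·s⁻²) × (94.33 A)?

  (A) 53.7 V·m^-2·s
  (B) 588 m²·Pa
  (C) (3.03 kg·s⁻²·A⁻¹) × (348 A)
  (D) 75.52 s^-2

(C)

Reference: [kg·s⁻²·A⁻¹] · [A] = kg·s⁻².
Each option:
  (A) V·s·m⁻² = J·C⁻¹·s·m⁻² = kg·s⁻²·A⁻¹
  (B) Pa·m² = N·m⁻²·m² = kg·m·s⁻²
  (C) [kg·s⁻²·A⁻¹] · [A] = kg·s⁻²  ← same
  (D) s⁻²
Only (C) matches kg·s⁻².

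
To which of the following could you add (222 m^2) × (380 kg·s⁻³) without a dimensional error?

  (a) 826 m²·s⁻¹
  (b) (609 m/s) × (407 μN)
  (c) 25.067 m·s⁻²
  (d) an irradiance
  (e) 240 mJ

Reference: [m²] · [kg·s⁻³] = kg·m²·s⁻³.
Each option:
  (a) m²·s⁻¹
  (b) [m·s⁻¹] · [kg·m·s⁻²] = kg·m²·s⁻³  ← same
  (c) m·s⁻²
  (d) [irradiance] = kg·s⁻³
  (e) J = N·m = kg·m²·s⁻²
Only (b) matches kg·m²·s⁻³.

(b)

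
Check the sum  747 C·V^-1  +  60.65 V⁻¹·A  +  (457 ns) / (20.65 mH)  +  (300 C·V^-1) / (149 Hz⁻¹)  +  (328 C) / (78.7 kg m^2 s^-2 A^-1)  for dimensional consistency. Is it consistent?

Reduce each to base SI dimensions:
  747 C·V^-1:  C·V⁻¹ = s·A·(J·C⁻¹)⁻¹ = kg⁻¹·m⁻²·s⁴·A²
  60.65 V⁻¹·A:  A·V⁻¹ = A·(J·C⁻¹)⁻¹ = kg⁻¹·m⁻²·s³·A²
  (457 ns) / (20.65 mH):  [s] / [kg·m²·s⁻²·A⁻²] = kg⁻¹·m⁻²·s³·A²
  (300 C·V^-1) / (149 Hz⁻¹):  [kg⁻¹·m⁻²·s⁴·A²] / [s] = kg⁻¹·m⁻²·s³·A²
  (328 C) / (78.7 kg m^2 s^-2 A^-1):  [s·A] / [kg·m²·s⁻²·A⁻¹] = kg⁻¹·m⁻²·s³·A²
The terms do not share a single dimension (kg⁻¹·m⁻²·s³·A² vs kg⁻¹·m⁻²·s⁴·A²).

No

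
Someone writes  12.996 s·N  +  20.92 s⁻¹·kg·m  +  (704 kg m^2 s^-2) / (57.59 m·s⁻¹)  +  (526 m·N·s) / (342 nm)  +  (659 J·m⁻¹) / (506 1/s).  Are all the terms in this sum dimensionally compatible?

Reduce each to base SI dimensions:
  12.996 s·N:  N·s = kg·m·s⁻²·s = kg·m·s⁻¹
  20.92 s⁻¹·kg·m:  kg·m·s⁻¹
  (704 kg m^2 s^-2) / (57.59 m·s⁻¹):  [kg·m²·s⁻²] / [m·s⁻¹] = kg·m·s⁻¹
  (526 m·N·s) / (342 nm):  [kg·m²·s⁻¹] / [m] = kg·m·s⁻¹
  (659 J·m⁻¹) / (506 1/s):  [kg·m·s⁻²] / [s⁻¹] = kg·m·s⁻¹
Every term reduces to kg·m·s⁻¹.

Yes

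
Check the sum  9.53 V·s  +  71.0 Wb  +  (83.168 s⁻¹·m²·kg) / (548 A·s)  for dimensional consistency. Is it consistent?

Yes

Dimensions:
  9.53 V·s:  V·s = J·C⁻¹·s = kg·m²·s⁻²·A⁻¹
  71.0 Wb:  Wb = V·s = kg·m²·s⁻²·A⁻¹
  (83.168 s⁻¹·m²·kg) / (548 A·s):  [kg·m²·s⁻¹] / [s·A] = kg·m²·s⁻²·A⁻¹
Every term reduces to kg·m²·s⁻²·A⁻¹.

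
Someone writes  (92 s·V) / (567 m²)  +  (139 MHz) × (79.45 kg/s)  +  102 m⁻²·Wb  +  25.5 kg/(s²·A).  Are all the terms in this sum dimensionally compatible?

No

Work out the base dimensions of each:
  (92 s·V) / (567 m²):  [kg·m²·s⁻²·A⁻¹] / [m²] = kg·s⁻²·A⁻¹
  (139 MHz) × (79.45 kg/s):  [s⁻¹] · [kg·s⁻¹] = kg·s⁻²
  102 m⁻²·Wb:  Wb·m⁻² = V·s·m⁻² = kg·s⁻²·A⁻¹
  25.5 kg/(s²·A):  kg·s⁻²·A⁻¹
The terms do not share a single dimension (kg·s⁻² vs kg·s⁻²·A⁻¹).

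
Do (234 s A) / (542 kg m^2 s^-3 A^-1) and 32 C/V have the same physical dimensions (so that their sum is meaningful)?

Yes

Reduce each to base SI dimensions:
  (234 s A) / (542 kg m^2 s^-3 A^-1):  [s·A] / [kg·m²·s⁻³·A⁻¹] = kg⁻¹·m⁻²·s⁴·A²
  32 C/V:  C·V⁻¹ = s·A·(J·C⁻¹)⁻¹ = kg⁻¹·m⁻²·s⁴·A²
Both are kg⁻¹·m⁻²·s⁴·A², so they have the same dimensions and can be added.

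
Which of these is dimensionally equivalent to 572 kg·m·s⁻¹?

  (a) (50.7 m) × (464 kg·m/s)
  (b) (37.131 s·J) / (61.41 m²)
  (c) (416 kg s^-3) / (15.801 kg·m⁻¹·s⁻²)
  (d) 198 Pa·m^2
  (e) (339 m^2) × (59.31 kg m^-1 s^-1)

Reference: kg·m·s⁻¹.
Each option:
  (a) [m] · [kg·m·s⁻¹] = kg·m²·s⁻¹
  (b) [kg·m²·s⁻¹] / [m²] = kg·s⁻¹
  (c) [kg·s⁻³] / [kg·m⁻¹·s⁻²] = m·s⁻¹
  (d) Pa·m² = N·m⁻²·m² = kg·m·s⁻²
  (e) [m²] · [kg·m⁻¹·s⁻¹] = kg·m·s⁻¹  ← same
Only (e) matches kg·m·s⁻¹.

(e)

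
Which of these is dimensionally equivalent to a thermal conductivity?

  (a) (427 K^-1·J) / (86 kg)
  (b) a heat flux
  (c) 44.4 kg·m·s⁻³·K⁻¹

Reference: [thermal conductivity] = kg·m·s⁻³·K⁻¹.
Each option:
  (a) [kg·m²·s⁻²·K⁻¹] / [kg] = m²·s⁻²·K⁻¹
  (b) [heat flux] = kg·s⁻³
  (c) kg·m·s⁻³·K⁻¹  ← same
Only (c) matches kg·m·s⁻³·K⁻¹.

(c)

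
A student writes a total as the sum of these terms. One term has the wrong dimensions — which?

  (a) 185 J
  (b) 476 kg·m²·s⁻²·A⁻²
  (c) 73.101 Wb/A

(a)

Work out the base dimensions of each:
  (a) J = N·m = kg·m²·s⁻²
  (b) kg·m²·s⁻²·A⁻²
  (c) Wb·A⁻¹ = V·s·A⁻¹ = kg·m²·s⁻²·A⁻²
All reduce to kg·m²·s⁻²·A⁻² except (a), which is kg·m²·s⁻².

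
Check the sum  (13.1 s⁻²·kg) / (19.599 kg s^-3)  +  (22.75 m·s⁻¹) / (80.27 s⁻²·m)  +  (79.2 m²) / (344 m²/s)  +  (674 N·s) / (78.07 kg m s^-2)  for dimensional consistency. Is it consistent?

Dimensions:
  (13.1 s⁻²·kg) / (19.599 kg s^-3):  [kg·s⁻²] / [kg·s⁻³] = s
  (22.75 m·s⁻¹) / (80.27 s⁻²·m):  [m·s⁻¹] / [m·s⁻²] = s
  (79.2 m²) / (344 m²/s):  [m²] / [m²·s⁻¹] = s
  (674 N·s) / (78.07 kg m s^-2):  [kg·m·s⁻¹] / [kg·m·s⁻²] = s
Every term reduces to s.

Yes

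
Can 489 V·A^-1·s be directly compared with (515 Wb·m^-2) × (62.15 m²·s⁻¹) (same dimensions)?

In SI base units:
  489 V·A^-1·s:  V·s·A⁻¹ = J·C⁻¹·s·A⁻¹ = kg·m²·s⁻²·A⁻²
  (515 Wb·m^-2) × (62.15 m²·s⁻¹):  [kg·s⁻²·A⁻¹] · [m²·s⁻¹] = kg·m²·s⁻³·A⁻¹
kg·m²·s⁻²·A⁻² ≠ kg·m²·s⁻³·A⁻¹, so they cannot be added.

No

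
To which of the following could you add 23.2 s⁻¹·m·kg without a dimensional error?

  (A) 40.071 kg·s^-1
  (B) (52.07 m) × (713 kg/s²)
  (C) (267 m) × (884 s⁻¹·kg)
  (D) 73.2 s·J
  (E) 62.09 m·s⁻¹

(C)

Reference: kg·m·s⁻¹.
Each option:
  (A) kg·s⁻¹
  (B) [m] · [kg·s⁻²] = kg·m·s⁻²
  (C) [m] · [kg·s⁻¹] = kg·m·s⁻¹  ← same
  (D) J·s = N·m·s = kg·m²·s⁻¹
  (E) m·s⁻¹
Only (C) matches kg·m·s⁻¹.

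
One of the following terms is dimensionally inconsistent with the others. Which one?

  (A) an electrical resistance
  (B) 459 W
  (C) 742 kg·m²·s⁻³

(A)

Reduce each to base SI dimensions:
  (A) [electrical resistance] = kg·m²·s⁻³·A⁻²
  (B) W = J·s⁻¹ = kg·m²·s⁻³
  (C) kg·m²·s⁻³
All reduce to kg·m²·s⁻³ except (A), which is kg·m²·s⁻³·A⁻².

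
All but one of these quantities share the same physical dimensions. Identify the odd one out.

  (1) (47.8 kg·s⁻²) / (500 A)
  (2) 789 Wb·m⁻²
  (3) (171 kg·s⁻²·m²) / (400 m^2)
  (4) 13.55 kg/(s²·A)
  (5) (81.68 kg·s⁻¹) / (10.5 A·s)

(3)

Expand each in SI base units:
  (1) [kg·s⁻²] / [A] = kg·s⁻²·A⁻¹
  (2) Wb·m⁻² = V·s·m⁻² = kg·s⁻²·A⁻¹
  (3) [kg·m²·s⁻²] / [m²] = kg·s⁻²
  (4) kg·s⁻²·A⁻¹
  (5) [kg·s⁻¹] / [s·A] = kg·s⁻²·A⁻¹
All reduce to kg·s⁻²·A⁻¹ except (3), which is kg·s⁻².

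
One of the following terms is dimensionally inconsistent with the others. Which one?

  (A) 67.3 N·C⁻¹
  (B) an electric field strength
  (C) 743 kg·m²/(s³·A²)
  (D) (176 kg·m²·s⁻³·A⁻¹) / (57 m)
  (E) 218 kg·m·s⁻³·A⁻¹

(C)

In SI base units:
  (A) N·C⁻¹ = kg·m·s⁻²·(s·A)⁻¹ = kg·m·s⁻³·A⁻¹
  (B) [electric field strength] = kg·m·s⁻³·A⁻¹
  (C) kg·m²·s⁻³·A⁻²
  (D) [kg·m²·s⁻³·A⁻¹] / [m] = kg·m·s⁻³·A⁻¹
  (E) kg·m·s⁻³·A⁻¹
All reduce to kg·m·s⁻³·A⁻¹ except (C), which is kg·m²·s⁻³·A⁻².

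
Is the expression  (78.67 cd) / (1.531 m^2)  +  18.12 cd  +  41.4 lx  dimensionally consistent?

No

Work out the base dimensions of each:
  (78.67 cd) / (1.531 m^2):  [cd] / [m²] = m⁻²·cd
  18.12 cd:  cd
  41.4 lx:  lx = lm·m⁻² = m⁻²·cd
The terms do not share a single dimension (cd vs m⁻²·cd).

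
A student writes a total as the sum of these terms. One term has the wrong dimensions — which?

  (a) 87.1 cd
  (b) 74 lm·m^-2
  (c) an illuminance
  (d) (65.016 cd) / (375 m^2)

Work out the base dimensions of each:
  (a) cd
  (b) lm·m⁻² = cd·m⁻² = m⁻²·cd
  (c) [illuminance] = m⁻²·cd
  (d) [cd] / [m²] = m⁻²·cd
All reduce to m⁻²·cd except (a), which is cd.

(a)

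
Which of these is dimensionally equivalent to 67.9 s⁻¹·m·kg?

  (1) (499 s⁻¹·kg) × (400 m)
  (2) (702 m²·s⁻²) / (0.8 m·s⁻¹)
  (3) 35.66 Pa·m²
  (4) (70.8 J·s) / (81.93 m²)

(1)

Reference: kg·m·s⁻¹.
Each option:
  (1) [kg·s⁻¹] · [m] = kg·m·s⁻¹  ← same
  (2) [m²·s⁻²] / [m·s⁻¹] = m·s⁻¹
  (3) Pa·m² = N·m⁻²·m² = kg·m·s⁻²
  (4) [kg·m²·s⁻¹] / [m²] = kg·s⁻¹
Only (1) matches kg·m·s⁻¹.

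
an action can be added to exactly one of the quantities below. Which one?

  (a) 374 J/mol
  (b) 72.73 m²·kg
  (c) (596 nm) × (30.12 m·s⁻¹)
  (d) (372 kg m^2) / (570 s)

Reference: [action] = kg·m²·s⁻¹.
Each option:
  (a) J·mol⁻¹ = N·m·mol⁻¹ = kg·m²·s⁻²·mol⁻¹
  (b) kg·m²
  (c) [m] · [m·s⁻¹] = m²·s⁻¹
  (d) [kg·m²] / [s] = kg·m²·s⁻¹  ← same
Only (d) matches kg·m²·s⁻¹.

(d)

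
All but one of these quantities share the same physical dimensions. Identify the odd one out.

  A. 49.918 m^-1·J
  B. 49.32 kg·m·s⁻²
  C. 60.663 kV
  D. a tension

C.

Work out the base dimensions of each:
  A. J·m⁻¹ = N·m·m⁻¹ = kg·m·s⁻²
  B. kg·m·s⁻²
  C. V = J·C⁻¹ = kg·m²·s⁻³·A⁻¹
  D. [tension] = kg·m·s⁻²
All reduce to kg·m·s⁻² except C., which is kg·m²·s⁻³·A⁻¹.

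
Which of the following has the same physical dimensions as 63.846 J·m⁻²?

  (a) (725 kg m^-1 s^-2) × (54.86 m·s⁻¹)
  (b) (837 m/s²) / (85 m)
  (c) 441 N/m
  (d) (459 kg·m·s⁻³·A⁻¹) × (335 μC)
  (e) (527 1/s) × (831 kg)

Reference: J·m⁻² = N·m·m⁻² = kg·s⁻².
Each option:
  (a) [kg·m⁻¹·s⁻²] · [m·s⁻¹] = kg·s⁻³
  (b) [m·s⁻²] / [m] = s⁻²
  (c) N·m⁻¹ = kg·m·s⁻²·m⁻¹ = kg·s⁻²  ← same
  (d) [kg·m·s⁻³·A⁻¹] · [s·A] = kg·m·s⁻²
  (e) [s⁻¹] · [kg] = kg·s⁻¹
Only (c) matches kg·s⁻².

(c)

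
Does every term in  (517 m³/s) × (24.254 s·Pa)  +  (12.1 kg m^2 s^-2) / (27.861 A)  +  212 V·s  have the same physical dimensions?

In SI base units:
  (517 m³/s) × (24.254 s·Pa):  [m³·s⁻¹] · [kg·m⁻¹·s⁻¹] = kg·m²·s⁻²
  (12.1 kg m^2 s^-2) / (27.861 A):  [kg·m²·s⁻²] / [A] = kg·m²·s⁻²·A⁻¹
  212 V·s:  V·s = J·C⁻¹·s = kg·m²·s⁻²·A⁻¹
The terms do not share a single dimension (kg·m²·s⁻² vs kg·m²·s⁻²·A⁻¹).

No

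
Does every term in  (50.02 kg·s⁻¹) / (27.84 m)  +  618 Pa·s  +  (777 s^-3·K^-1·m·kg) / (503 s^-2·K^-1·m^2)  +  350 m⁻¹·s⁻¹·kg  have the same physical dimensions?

In SI base units:
  (50.02 kg·s⁻¹) / (27.84 m):  [kg·s⁻¹] / [m] = kg·m⁻¹·s⁻¹
  618 Pa·s:  Pa·s = N·m⁻²·s = kg·m⁻¹·s⁻¹
  (777 s^-3·K^-1·m·kg) / (503 s^-2·K^-1·m^2):  [kg·m·s⁻³·K⁻¹] / [m²·s⁻²·K⁻¹] = kg·m⁻¹·s⁻¹
  350 m⁻¹·s⁻¹·kg:  kg·m⁻¹·s⁻¹
Every term reduces to kg·m⁻¹·s⁻¹.

Yes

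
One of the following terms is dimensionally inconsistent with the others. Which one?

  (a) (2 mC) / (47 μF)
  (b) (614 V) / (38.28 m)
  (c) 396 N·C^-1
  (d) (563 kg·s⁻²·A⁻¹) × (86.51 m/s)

In SI base units:
  (a) [s·A] / [kg⁻¹·m⁻²·s⁴·A²] = kg·m²·s⁻³·A⁻¹
  (b) [kg·m²·s⁻³·A⁻¹] / [m] = kg·m·s⁻³·A⁻¹
  (c) N·C⁻¹ = kg·m·s⁻²·(s·A)⁻¹ = kg·m·s⁻³·A⁻¹
  (d) [kg·s⁻²·A⁻¹] · [m·s⁻¹] = kg·m·s⁻³·A⁻¹
All reduce to kg·m·s⁻³·A⁻¹ except (a), which is kg·m²·s⁻³·A⁻¹.

(a)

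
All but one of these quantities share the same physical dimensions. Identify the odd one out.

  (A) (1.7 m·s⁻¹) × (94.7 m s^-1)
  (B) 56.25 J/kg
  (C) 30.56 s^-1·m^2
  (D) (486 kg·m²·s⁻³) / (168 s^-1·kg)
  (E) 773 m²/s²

(C)

Expand each in SI base units:
  (A) [m·s⁻¹] · [m·s⁻¹] = m²·s⁻²
  (B) J·kg⁻¹ = N·m·kg⁻¹ = m²·s⁻²
  (C) m²·s⁻¹
  (D) [kg·m²·s⁻³] / [kg·s⁻¹] = m²·s⁻²
  (E) m²·s⁻²
All reduce to m²·s⁻² except (C), which is m²·s⁻¹.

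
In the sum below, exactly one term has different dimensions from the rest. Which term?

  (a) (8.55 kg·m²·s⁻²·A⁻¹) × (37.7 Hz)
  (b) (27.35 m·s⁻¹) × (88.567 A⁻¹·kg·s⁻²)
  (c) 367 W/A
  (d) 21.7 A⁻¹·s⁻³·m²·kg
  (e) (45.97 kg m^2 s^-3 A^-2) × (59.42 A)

Expand each in SI base units:
  (a) [kg·m²·s⁻²·A⁻¹] · [s⁻¹] = kg·m²·s⁻³·A⁻¹
  (b) [m·s⁻¹] · [kg·s⁻²·A⁻¹] = kg·m·s⁻³·A⁻¹
  (c) W·A⁻¹ = J·s⁻¹·A⁻¹ = kg·m²·s⁻³·A⁻¹
  (d) kg·m²·s⁻³·A⁻¹
  (e) [kg·m²·s⁻³·A⁻²] · [A] = kg·m²·s⁻³·A⁻¹
All reduce to kg·m²·s⁻³·A⁻¹ except (b), which is kg·m·s⁻³·A⁻¹.

(b)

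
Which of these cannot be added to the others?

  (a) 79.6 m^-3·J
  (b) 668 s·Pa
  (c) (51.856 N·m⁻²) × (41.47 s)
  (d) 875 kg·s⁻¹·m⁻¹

Dimensions:
  (a) J·m⁻³ = N·m·m⁻³ = kg·m⁻¹·s⁻²
  (b) Pa·s = N·m⁻²·s = kg·m⁻¹·s⁻¹
  (c) [kg·m⁻¹·s⁻²] · [s] = kg·m⁻¹·s⁻¹
  (d) kg·m⁻¹·s⁻¹
All reduce to kg·m⁻¹·s⁻¹ except (a), which is kg·m⁻¹·s⁻².

(a)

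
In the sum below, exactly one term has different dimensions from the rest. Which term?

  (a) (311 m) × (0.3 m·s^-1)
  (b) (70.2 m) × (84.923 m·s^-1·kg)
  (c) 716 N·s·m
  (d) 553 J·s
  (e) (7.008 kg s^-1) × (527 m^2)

Reduce each to base SI dimensions:
  (a) [m] · [m·s⁻¹] = m²·s⁻¹
  (b) [m] · [kg·m·s⁻¹] = kg·m²·s⁻¹
  (c) N·m·s = kg·m·s⁻²·m·s = kg·m²·s⁻¹
  (d) J·s = N·m·s = kg·m²·s⁻¹
  (e) [kg·s⁻¹] · [m²] = kg·m²·s⁻¹
All reduce to kg·m²·s⁻¹ except (a), which is m²·s⁻¹.

(a)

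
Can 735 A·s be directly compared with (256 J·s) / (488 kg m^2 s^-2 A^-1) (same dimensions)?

Work out the base dimensions of each:
  735 A·s:  A·s = s·A
  (256 J·s) / (488 kg m^2 s^-2 A^-1):  [kg·m²·s⁻¹] / [kg·m²·s⁻²·A⁻¹] = s·A
Both are s·A, so they have the same dimensions and can be added.

Yes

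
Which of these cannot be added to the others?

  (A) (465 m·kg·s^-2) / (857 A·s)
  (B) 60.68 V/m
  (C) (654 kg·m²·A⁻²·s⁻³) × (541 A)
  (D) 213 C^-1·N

Reduce each to base SI dimensions:
  (A) [kg·m·s⁻²] / [s·A] = kg·m·s⁻³·A⁻¹
  (B) V·m⁻¹ = J·C⁻¹·m⁻¹ = kg·m·s⁻³·A⁻¹
  (C) [kg·m²·s⁻³·A⁻²] · [A] = kg·m²·s⁻³·A⁻¹
  (D) N·C⁻¹ = kg·m·s⁻²·(s·A)⁻¹ = kg·m·s⁻³·A⁻¹
All reduce to kg·m·s⁻³·A⁻¹ except (C), which is kg·m²·s⁻³·A⁻¹.

(C)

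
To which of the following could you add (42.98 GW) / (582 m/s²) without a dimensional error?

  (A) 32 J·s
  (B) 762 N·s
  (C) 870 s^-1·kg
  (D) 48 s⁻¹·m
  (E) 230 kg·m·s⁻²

Reference: [kg·m²·s⁻³] / [m·s⁻²] = kg·m·s⁻¹.
Each option:
  (A) J·s = N·m·s = kg·m²·s⁻¹
  (B) N·s = kg·m·s⁻²·s = kg·m·s⁻¹  ← same
  (C) kg·s⁻¹
  (D) m·s⁻¹
  (E) kg·m·s⁻²
Only (B) matches kg·m·s⁻¹.

(B)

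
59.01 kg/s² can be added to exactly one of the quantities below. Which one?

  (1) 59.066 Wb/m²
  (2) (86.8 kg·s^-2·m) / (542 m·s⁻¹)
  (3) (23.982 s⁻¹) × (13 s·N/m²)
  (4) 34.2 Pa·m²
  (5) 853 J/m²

(5)

Reference: kg·s⁻².
Each option:
  (1) Wb·m⁻² = V·s·m⁻² = kg·s⁻²·A⁻¹
  (2) [kg·m·s⁻²] / [m·s⁻¹] = kg·s⁻¹
  (3) [s⁻¹] · [kg·m⁻¹·s⁻¹] = kg·m⁻¹·s⁻²
  (4) Pa·m² = N·m⁻²·m² = kg·m·s⁻²
  (5) J·m⁻² = N·m·m⁻² = kg·s⁻²  ← same
Only (5) matches kg·s⁻².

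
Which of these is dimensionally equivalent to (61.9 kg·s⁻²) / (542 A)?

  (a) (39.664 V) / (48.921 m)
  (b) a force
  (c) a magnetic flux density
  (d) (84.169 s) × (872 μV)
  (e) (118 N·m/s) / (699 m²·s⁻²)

(c)

Reference: [kg·s⁻²] / [A] = kg·s⁻²·A⁻¹.
Each option:
  (a) [kg·m²·s⁻³·A⁻¹] / [m] = kg·m·s⁻³·A⁻¹
  (b) [force] = kg·m·s⁻²
  (c) [magnetic flux density] = kg·s⁻²·A⁻¹  ← same
  (d) [s] · [kg·m²·s⁻³·A⁻¹] = kg·m²·s⁻²·A⁻¹
  (e) [kg·m²·s⁻³] / [m²·s⁻²] = kg·s⁻¹
Only (c) matches kg·s⁻²·A⁻¹.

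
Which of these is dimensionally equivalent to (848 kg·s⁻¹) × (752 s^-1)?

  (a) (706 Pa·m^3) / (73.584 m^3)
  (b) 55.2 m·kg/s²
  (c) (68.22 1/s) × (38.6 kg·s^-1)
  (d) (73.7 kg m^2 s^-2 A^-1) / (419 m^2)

(c)

Reference: [kg·s⁻¹] · [s⁻¹] = kg·s⁻².
Each option:
  (a) [kg·m²·s⁻²] / [m³] = kg·m⁻¹·s⁻²
  (b) kg·m·s⁻²
  (c) [s⁻¹] · [kg·s⁻¹] = kg·s⁻²  ← same
  (d) [kg·m²·s⁻²·A⁻¹] / [m²] = kg·s⁻²·A⁻¹
Only (c) matches kg·s⁻².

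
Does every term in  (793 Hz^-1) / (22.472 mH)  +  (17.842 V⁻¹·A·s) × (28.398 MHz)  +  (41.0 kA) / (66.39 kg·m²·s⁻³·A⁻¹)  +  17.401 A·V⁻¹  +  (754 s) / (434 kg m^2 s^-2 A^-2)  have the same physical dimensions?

Work out the base dimensions of each:
  (793 Hz^-1) / (22.472 mH):  [s] / [kg·m²·s⁻²·A⁻²] = kg⁻¹·m⁻²·s³·A²
  (17.842 V⁻¹·A·s) × (28.398 MHz):  [kg⁻¹·m⁻²·s⁴·A²] · [s⁻¹] = kg⁻¹·m⁻²·s³·A²
  (41.0 kA) / (66.39 kg·m²·s⁻³·A⁻¹):  [A] / [kg·m²·s⁻³·A⁻¹] = kg⁻¹·m⁻²·s³·A²
  17.401 A·V⁻¹:  A·V⁻¹ = A·(J·C⁻¹)⁻¹ = kg⁻¹·m⁻²·s³·A²
  (754 s) / (434 kg m^2 s^-2 A^-2):  [s] / [kg·m²·s⁻²·A⁻²] = kg⁻¹·m⁻²·s³·A²
Every term reduces to kg⁻¹·m⁻²·s³·A².

Yes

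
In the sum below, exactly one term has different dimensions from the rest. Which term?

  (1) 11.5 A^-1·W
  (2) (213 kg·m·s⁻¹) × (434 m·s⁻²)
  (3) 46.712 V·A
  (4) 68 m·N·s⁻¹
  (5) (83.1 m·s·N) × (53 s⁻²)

Expand each in SI base units:
  (1) W·A⁻¹ = J·s⁻¹·A⁻¹ = kg·m²·s⁻³·A⁻¹
  (2) [kg·m·s⁻¹] · [m·s⁻²] = kg·m²·s⁻³
  (3) V·A = J·C⁻¹·A = kg·m²·s⁻³
  (4) N·m·s⁻¹ = kg·m·s⁻²·m·s⁻¹ = kg·m²·s⁻³
  (5) [kg·m²·s⁻¹] · [s⁻²] = kg·m²·s⁻³
All reduce to kg·m²·s⁻³ except (1), which is kg·m²·s⁻³·A⁻¹.

(1)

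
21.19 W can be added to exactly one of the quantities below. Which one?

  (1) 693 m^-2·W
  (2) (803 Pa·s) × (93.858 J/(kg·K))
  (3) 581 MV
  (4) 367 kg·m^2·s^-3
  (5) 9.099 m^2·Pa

Reference: W = J·s⁻¹ = kg·m²·s⁻³.
Each option:
  (1) W·m⁻² = J·s⁻¹·m⁻² = kg·s⁻³
  (2) [kg·m⁻¹·s⁻¹] · [m²·s⁻²·K⁻¹] = kg·m·s⁻³·K⁻¹
  (3) V = J·C⁻¹ = kg·m²·s⁻³·A⁻¹
  (4) kg·m²·s⁻³  ← same
  (5) Pa·m² = N·m⁻²·m² = kg·m·s⁻²
Only (4) matches kg·m²·s⁻³.

(4)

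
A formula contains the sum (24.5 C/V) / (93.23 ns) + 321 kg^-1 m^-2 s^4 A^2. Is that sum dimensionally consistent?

No

In SI base units:
  (24.5 C/V) / (93.23 ns):  [kg⁻¹·m⁻²·s⁴·A²] / [s] = kg⁻¹·m⁻²·s³·A²
  321 kg^-1 m^-2 s^4 A^2:  kg⁻¹·m⁻²·s⁴·A²
kg⁻¹·m⁻²·s³·A² ≠ kg⁻¹·m⁻²·s⁴·A², so they cannot be added.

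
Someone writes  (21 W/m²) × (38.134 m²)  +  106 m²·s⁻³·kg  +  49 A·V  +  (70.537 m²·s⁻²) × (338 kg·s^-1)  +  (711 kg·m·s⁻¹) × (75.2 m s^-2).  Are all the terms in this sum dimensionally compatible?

Expand each in SI base units:
  (21 W/m²) × (38.134 m²):  [kg·s⁻³] · [m²] = kg·m²·s⁻³
  106 m²·s⁻³·kg:  kg·m²·s⁻³
  49 A·V:  V·A = J·C⁻¹·A = kg·m²·s⁻³
  (70.537 m²·s⁻²) × (338 kg·s^-1):  [m²·s⁻²] · [kg·s⁻¹] = kg·m²·s⁻³
  (711 kg·m·s⁻¹) × (75.2 m s^-2):  [kg·m·s⁻¹] · [m·s⁻²] = kg·m²·s⁻³
Every term reduces to kg·m²·s⁻³.

Yes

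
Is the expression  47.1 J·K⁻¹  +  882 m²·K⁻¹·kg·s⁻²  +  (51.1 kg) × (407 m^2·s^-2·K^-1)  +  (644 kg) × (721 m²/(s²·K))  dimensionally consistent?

Yes

In SI base units:
  47.1 J·K⁻¹:  J·K⁻¹ = N·m·K⁻¹ = kg·m²·s⁻²·K⁻¹
  882 m²·K⁻¹·kg·s⁻²:  kg·m²·s⁻²·K⁻¹
  (51.1 kg) × (407 m^2·s^-2·K^-1):  [kg] · [m²·s⁻²·K⁻¹] = kg·m²·s⁻²·K⁻¹
  (644 kg) × (721 m²/(s²·K)):  [kg] · [m²·s⁻²·K⁻¹] = kg·m²·s⁻²·K⁻¹
Every term reduces to kg·m²·s⁻²·K⁻¹.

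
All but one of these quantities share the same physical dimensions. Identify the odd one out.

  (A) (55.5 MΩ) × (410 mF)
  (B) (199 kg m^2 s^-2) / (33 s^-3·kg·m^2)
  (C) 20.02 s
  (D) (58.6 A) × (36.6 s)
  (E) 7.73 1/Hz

(D)

Dimensions:
  (A) [kg·m²·s⁻³·A⁻²] · [kg⁻¹·m⁻²·s⁴·A²] = s
  (B) [kg·m²·s⁻²] / [kg·m²·s⁻³] = s
  (C) s
  (D) [A] · [s] = s·A
  (E) Hz⁻¹ = (s⁻¹)⁻¹ = s
All reduce to s except (D), which is s·A.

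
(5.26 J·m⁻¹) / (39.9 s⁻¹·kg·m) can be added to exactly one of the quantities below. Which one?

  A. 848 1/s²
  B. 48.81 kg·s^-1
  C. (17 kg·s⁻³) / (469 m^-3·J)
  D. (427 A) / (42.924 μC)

D.

Reference: [kg·m·s⁻²] / [kg·m·s⁻¹] = s⁻¹.
Each option:
  A. s⁻²
  B. kg·s⁻¹
  C. [kg·s⁻³] / [kg·m⁻¹·s⁻²] = m·s⁻¹
  D. [A] / [s·A] = s⁻¹  ← same
Only D. matches s⁻¹.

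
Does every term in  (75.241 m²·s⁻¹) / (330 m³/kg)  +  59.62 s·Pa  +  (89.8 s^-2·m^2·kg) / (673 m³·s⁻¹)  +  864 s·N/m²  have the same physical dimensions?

Yes

Reduce each to base SI dimensions:
  (75.241 m²·s⁻¹) / (330 m³/kg):  [m²·s⁻¹] / [kg⁻¹·m³] = kg·m⁻¹·s⁻¹
  59.62 s·Pa:  Pa·s = N·m⁻²·s = kg·m⁻¹·s⁻¹
  (89.8 s^-2·m^2·kg) / (673 m³·s⁻¹):  [kg·m²·s⁻²] / [m³·s⁻¹] = kg·m⁻¹·s⁻¹
  864 s·N/m²:  N·s·m⁻² = kg·m·s⁻²·s·m⁻² = kg·m⁻¹·s⁻¹
Every term reduces to kg·m⁻¹·s⁻¹.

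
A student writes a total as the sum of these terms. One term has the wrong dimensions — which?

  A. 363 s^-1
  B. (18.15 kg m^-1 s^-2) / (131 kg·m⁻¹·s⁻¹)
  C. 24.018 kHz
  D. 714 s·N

In SI base units:
  A. s⁻¹
  B. [kg·m⁻¹·s⁻²] / [kg·m⁻¹·s⁻¹] = s⁻¹
  C. Hz = s⁻¹
  D. N·s = kg·m·s⁻²·s = kg·m·s⁻¹
All reduce to s⁻¹ except D., which is kg·m·s⁻¹.

D.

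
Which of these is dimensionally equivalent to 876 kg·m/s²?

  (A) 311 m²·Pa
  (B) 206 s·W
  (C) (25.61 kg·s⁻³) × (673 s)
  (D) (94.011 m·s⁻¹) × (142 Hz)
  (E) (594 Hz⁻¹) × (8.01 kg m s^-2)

Reference: kg·m·s⁻².
Each option:
  (A) Pa·m² = N·m⁻²·m² = kg·m·s⁻²  ← same
  (B) W·s = J·s⁻¹·s = kg·m²·s⁻²
  (C) [kg·s⁻³] · [s] = kg·s⁻²
  (D) [m·s⁻¹] · [s⁻¹] = m·s⁻²
  (E) [s] · [kg·m·s⁻²] = kg·m·s⁻¹
Only (A) matches kg·m·s⁻².

(A)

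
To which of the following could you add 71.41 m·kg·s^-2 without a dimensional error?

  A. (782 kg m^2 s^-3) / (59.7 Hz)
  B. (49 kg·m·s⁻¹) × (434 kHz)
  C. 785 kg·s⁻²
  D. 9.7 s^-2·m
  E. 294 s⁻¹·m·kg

B.

Reference: kg·m·s⁻².
Each option:
  A. [kg·m²·s⁻³] / [s⁻¹] = kg·m²·s⁻²
  B. [kg·m·s⁻¹] · [s⁻¹] = kg·m·s⁻²  ← same
  C. kg·s⁻²
  D. m·s⁻²
  E. kg·m·s⁻¹
Only B. matches kg·m·s⁻².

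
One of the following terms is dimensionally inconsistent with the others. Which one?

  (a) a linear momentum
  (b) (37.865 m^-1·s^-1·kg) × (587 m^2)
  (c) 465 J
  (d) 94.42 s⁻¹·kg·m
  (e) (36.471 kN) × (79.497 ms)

(c)

Work out the base dimensions of each:
  (a) [linear momentum] = kg·m·s⁻¹
  (b) [kg·m⁻¹·s⁻¹] · [m²] = kg·m·s⁻¹
  (c) J = N·m = kg·m²·s⁻²
  (d) kg·m·s⁻¹
  (e) [kg·m·s⁻²] · [s] = kg·m·s⁻¹
All reduce to kg·m·s⁻¹ except (c), which is kg·m²·s⁻².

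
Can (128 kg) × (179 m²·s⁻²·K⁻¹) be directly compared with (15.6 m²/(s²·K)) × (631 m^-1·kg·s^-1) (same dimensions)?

Work out the base dimensions of each:
  (128 kg) × (179 m²·s⁻²·K⁻¹):  [kg] · [m²·s⁻²·K⁻¹] = kg·m²·s⁻²·K⁻¹
  (15.6 m²/(s²·K)) × (631 m^-1·kg·s^-1):  [m²·s⁻²·K⁻¹] · [kg·m⁻¹·s⁻¹] = kg·m·s⁻³·K⁻¹
kg·m²·s⁻²·K⁻¹ ≠ kg·m·s⁻³·K⁻¹, so they cannot be added.

No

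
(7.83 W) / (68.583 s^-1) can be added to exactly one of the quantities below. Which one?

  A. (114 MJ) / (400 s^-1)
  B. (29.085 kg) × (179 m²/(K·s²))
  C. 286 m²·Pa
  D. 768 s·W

D.

Reference: [kg·m²·s⁻³] / [s⁻¹] = kg·m²·s⁻².
Each option:
  A. [kg·m²·s⁻²] / [s⁻¹] = kg·m²·s⁻¹
  B. [kg] · [m²·s⁻²·K⁻¹] = kg·m²·s⁻²·K⁻¹
  C. Pa·m² = N·m⁻²·m² = kg·m·s⁻²
  D. W·s = J·s⁻¹·s = kg·m²·s⁻²  ← same
Only D. matches kg·m²·s⁻².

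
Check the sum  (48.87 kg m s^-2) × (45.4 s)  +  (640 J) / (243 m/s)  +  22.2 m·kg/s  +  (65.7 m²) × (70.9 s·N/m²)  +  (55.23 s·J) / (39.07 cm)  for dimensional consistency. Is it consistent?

In SI base units:
  (48.87 kg m s^-2) × (45.4 s):  [kg·m·s⁻²] · [s] = kg·m·s⁻¹
  (640 J) / (243 m/s):  [kg·m²·s⁻²] / [m·s⁻¹] = kg·m·s⁻¹
  22.2 m·kg/s:  kg·m·s⁻¹
  (65.7 m²) × (70.9 s·N/m²):  [m²] · [kg·m⁻¹·s⁻¹] = kg·m·s⁻¹
  (55.23 s·J) / (39.07 cm):  [kg·m²·s⁻¹] / [m] = kg·m·s⁻¹
Every term reduces to kg·m·s⁻¹.

Yes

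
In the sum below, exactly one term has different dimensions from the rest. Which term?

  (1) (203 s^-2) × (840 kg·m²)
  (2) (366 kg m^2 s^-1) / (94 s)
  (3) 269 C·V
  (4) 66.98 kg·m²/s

Work out the base dimensions of each:
  (1) [s⁻²] · [kg·m²] = kg·m²·s⁻²
  (2) [kg·m²·s⁻¹] / [s] = kg·m²·s⁻²
  (3) C·V = s·A·J·C⁻¹ = kg·m²·s⁻²
  (4) kg·m²·s⁻¹
All reduce to kg·m²·s⁻² except (4), which is kg·m²·s⁻¹.

(4)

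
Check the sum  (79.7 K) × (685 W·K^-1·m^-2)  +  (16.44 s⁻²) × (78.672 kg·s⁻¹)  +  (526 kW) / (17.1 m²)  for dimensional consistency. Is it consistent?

Expand each in SI base units:
  (79.7 K) × (685 W·K^-1·m^-2):  [K] · [kg·s⁻³·K⁻¹] = kg·s⁻³
  (16.44 s⁻²) × (78.672 kg·s⁻¹):  [s⁻²] · [kg·s⁻¹] = kg·s⁻³
  (526 kW) / (17.1 m²):  [kg·m²·s⁻³] / [m²] = kg·s⁻³
Every term reduces to kg·s⁻³.

Yes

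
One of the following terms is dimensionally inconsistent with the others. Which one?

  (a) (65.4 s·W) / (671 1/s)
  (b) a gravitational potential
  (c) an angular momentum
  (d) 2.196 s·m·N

(b)

Expand each in SI base units:
  (a) [kg·m²·s⁻²] / [s⁻¹] = kg·m²·s⁻¹
  (b) [gravitational potential] = m²·s⁻²
  (c) [angular momentum] = kg·m²·s⁻¹
  (d) N·m·s = kg·m·s⁻²·m·s = kg·m²·s⁻¹
All reduce to kg·m²·s⁻¹ except (b), which is m²·s⁻².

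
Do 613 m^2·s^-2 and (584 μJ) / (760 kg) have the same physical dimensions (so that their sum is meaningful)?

In SI base units:
  613 m^2·s^-2:  m²·s⁻²
  (584 μJ) / (760 kg):  [kg·m²·s⁻²] / [kg] = m²·s⁻²
Both are m²·s⁻², so they have the same dimensions and can be added.

Yes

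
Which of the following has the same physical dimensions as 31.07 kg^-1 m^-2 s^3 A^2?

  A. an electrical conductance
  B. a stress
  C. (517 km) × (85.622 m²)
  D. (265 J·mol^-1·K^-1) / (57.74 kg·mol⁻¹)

Reference: kg⁻¹·m⁻²·s³·A².
Each option:
  A. [electrical conductance] = kg⁻¹·m⁻²·s³·A²  ← same
  B. [stress] = kg·m⁻¹·s⁻²
  C. [m] · [m²] = m³
  D. [kg·m²·s⁻²·K⁻¹·mol⁻¹] / [kg·mol⁻¹] = m²·s⁻²·K⁻¹
Only A. matches kg⁻¹·m⁻²·s³·A².

A.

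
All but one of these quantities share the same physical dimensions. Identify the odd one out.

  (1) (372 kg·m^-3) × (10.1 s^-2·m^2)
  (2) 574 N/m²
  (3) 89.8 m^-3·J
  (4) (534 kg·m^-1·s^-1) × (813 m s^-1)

In SI base units:
  (1) [kg·m⁻³] · [m²·s⁻²] = kg·m⁻¹·s⁻²
  (2) N·m⁻² = kg·m·s⁻²·m⁻² = kg·m⁻¹·s⁻²
  (3) J·m⁻³ = N·m·m⁻³ = kg·m⁻¹·s⁻²
  (4) [kg·m⁻¹·s⁻¹] · [m·s⁻¹] = kg·s⁻²
All reduce to kg·m⁻¹·s⁻² except (4), which is kg·s⁻².

(4)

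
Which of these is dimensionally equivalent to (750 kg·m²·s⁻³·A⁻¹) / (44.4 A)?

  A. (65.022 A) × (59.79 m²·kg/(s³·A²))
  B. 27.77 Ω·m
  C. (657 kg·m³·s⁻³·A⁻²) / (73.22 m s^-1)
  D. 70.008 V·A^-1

D.

Reference: [kg·m²·s⁻³·A⁻¹] / [A] = kg·m²·s⁻³·A⁻².
Each option:
  A. [A] · [kg·m²·s⁻³·A⁻²] = kg·m²·s⁻³·A⁻¹
  B. Ω·m = V·A⁻¹·m = kg·m³·s⁻³·A⁻²
  C. [kg·m³·s⁻³·A⁻²] / [m·s⁻¹] = kg·m²·s⁻²·A⁻²
  D. V·A⁻¹ = J·C⁻¹·A⁻¹ = kg·m²·s⁻³·A⁻²  ← same
Only D. matches kg·m²·s⁻³·A⁻².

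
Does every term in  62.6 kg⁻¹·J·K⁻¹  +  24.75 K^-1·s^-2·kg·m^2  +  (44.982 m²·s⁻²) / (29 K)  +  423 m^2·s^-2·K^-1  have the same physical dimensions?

No

In SI base units:
  62.6 kg⁻¹·J·K⁻¹:  J·kg⁻¹·K⁻¹ = N·m·kg⁻¹·K⁻¹ = m²·s⁻²·K⁻¹
  24.75 K^-1·s^-2·kg·m^2:  kg·m²·s⁻²·K⁻¹
  (44.982 m²·s⁻²) / (29 K):  [m²·s⁻²] / [K] = m²·s⁻²·K⁻¹
  423 m^2·s^-2·K^-1:  m²·s⁻²·K⁻¹
The terms do not share a single dimension (kg·m²·s⁻²·K⁻¹ vs m²·s⁻²·K⁻¹).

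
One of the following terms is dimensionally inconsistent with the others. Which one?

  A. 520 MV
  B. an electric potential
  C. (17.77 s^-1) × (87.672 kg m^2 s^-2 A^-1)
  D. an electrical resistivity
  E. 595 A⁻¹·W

D.

Work out the base dimensions of each:
  A. V = J·C⁻¹ = kg·m²·s⁻³·A⁻¹
  B. [electric potential] = kg·m²·s⁻³·A⁻¹
  C. [s⁻¹] · [kg·m²·s⁻²·A⁻¹] = kg·m²·s⁻³·A⁻¹
  D. [electrical resistivity] = kg·m³·s⁻³·A⁻²
  E. W·A⁻¹ = J·s⁻¹·A⁻¹ = kg·m²·s⁻³·A⁻¹
All reduce to kg·m²·s⁻³·A⁻¹ except D., which is kg·m³·s⁻³·A⁻².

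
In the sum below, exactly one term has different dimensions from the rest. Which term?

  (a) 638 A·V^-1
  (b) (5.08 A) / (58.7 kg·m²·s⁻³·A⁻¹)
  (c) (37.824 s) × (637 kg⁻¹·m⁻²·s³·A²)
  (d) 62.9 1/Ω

(c)

In SI base units:
  (a) A·V⁻¹ = A·(J·C⁻¹)⁻¹ = kg⁻¹·m⁻²·s³·A²
  (b) [A] / [kg·m²·s⁻³·A⁻¹] = kg⁻¹·m⁻²·s³·A²
  (c) [s] · [kg⁻¹·m⁻²·s³·A²] = kg⁻¹·m⁻²·s⁴·A²
  (d) Ω⁻¹ = (V·A⁻¹)⁻¹ = kg⁻¹·m⁻²·s³·A²
All reduce to kg⁻¹·m⁻²·s³·A² except (c), which is kg⁻¹·m⁻²·s⁴·A².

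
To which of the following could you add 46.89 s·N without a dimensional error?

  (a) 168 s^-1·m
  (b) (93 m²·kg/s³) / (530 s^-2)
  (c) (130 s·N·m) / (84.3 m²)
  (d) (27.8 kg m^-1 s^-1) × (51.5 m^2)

(d)

Reference: N·s = kg·m·s⁻²·s = kg·m·s⁻¹.
Each option:
  (a) m·s⁻¹
  (b) [kg·m²·s⁻³] / [s⁻²] = kg·m²·s⁻¹
  (c) [kg·m²·s⁻¹] / [m²] = kg·s⁻¹
  (d) [kg·m⁻¹·s⁻¹] · [m²] = kg·m·s⁻¹  ← same
Only (d) matches kg·m·s⁻¹.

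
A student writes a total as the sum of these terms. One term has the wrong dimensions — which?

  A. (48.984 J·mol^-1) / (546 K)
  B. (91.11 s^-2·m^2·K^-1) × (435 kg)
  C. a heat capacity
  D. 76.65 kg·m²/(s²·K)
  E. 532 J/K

A.

Dimensions:
  A. [kg·m²·s⁻²·mol⁻¹] / [K] = kg·m²·s⁻²·K⁻¹·mol⁻¹
  B. [m²·s⁻²·K⁻¹] · [kg] = kg·m²·s⁻²·K⁻¹
  C. [heat capacity] = kg·m²·s⁻²·K⁻¹
  D. kg·m²·s⁻²·K⁻¹
  E. J·K⁻¹ = N·m·K⁻¹ = kg·m²·s⁻²·K⁻¹
All reduce to kg·m²·s⁻²·K⁻¹ except A., which is kg·m²·s⁻²·K⁻¹·mol⁻¹.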